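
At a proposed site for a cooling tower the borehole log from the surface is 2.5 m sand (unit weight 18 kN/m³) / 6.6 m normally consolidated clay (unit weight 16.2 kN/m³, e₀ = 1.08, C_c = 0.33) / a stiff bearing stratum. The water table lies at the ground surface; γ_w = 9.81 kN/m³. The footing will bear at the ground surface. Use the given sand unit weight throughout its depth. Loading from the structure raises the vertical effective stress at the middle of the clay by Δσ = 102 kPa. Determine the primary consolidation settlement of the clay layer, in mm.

S_c ≈ 564 mm

Mid-depth of clay below the ground surface: z = 2.5 + 6.6/2 = 5.8 m.
Total vertical stress at mid-clay: σ_v = 18×2.5 + 16.2×3.3 = 98.46 kPa.
Pore pressure: u = 9.81×(5.8 − 0) = 56.898 kPa.
Initial effective stress: σ'_0 = σ_v − u = 98.46 − 56.898 = 41.562 kPa.
Final effective stress: σ'_f = σ'_0 + Δσ = 41.562 + 102 = 143.56 kPa.
Normally consolidated clay, so the full stress increment lies on the virgin compression line:
S_c = C_c·H/(1+e₀)·log₁₀(σ'_f/σ'_0) = 0.33×6.6/(1+1.08)×log₁₀(143.56/41.562)
    = 1.0471 × 0.53834 = 0.5637 m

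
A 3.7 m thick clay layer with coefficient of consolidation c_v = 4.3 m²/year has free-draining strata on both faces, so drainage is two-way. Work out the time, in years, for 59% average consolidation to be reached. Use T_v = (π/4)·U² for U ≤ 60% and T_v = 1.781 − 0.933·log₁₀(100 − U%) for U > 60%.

t ≈ 0.218 years

Drainage path length: H_d = H/2 = 1.85 m (double drainage).
U ≤ 60%: T_v = (π/4)·U² = (π/4)×0.59² = 0.2734.
t = T_v·H_d²/c_v = 0.2734×1.85²/4.3 = 0.2176 years.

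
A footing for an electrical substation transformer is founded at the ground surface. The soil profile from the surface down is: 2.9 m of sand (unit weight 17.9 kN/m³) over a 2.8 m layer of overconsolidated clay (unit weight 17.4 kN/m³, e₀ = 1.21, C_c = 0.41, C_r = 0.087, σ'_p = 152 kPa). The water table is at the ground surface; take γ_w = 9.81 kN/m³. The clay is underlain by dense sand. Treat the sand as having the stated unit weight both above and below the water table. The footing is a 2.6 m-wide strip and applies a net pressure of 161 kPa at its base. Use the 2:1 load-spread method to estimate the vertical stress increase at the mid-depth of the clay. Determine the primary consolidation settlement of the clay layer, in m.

Mid-depth of clay below the ground surface: z = 2.9 + 2.8/2 = 4.3 m.
Total vertical stress at mid-clay: σ_v = 17.9×2.9 + 17.4×1.4 = 76.27 kPa.
Pore pressure: u = 9.81×(4.3 − 0) = 42.183 kPa.
Initial effective stress: σ'_0 = σ_v − u = 76.27 − 42.183 = 34.087 kPa.
Stress increase at mid-clay by the 2:1 spreading method:
Δσ = qB/(B+z) = 161×2.6/(2.6+4.3) = 60.667 kPa
Final effective stress: σ'_f = 34.087 + 60.667 = 94.754 kPa.
σ'_f = 94.754 ≤ σ'_p = 152 kPa, so the clay remains overconsolidated and only the recompression index applies:
S_c = C_r·H/(1+e₀)·log₁₀(σ'_f/σ'_0) = 0.087×2.8/2.21×log₁₀(94.754/34.087)
    = 0.11023 × 0.44401 = 0.04894 m

S_c ≈ 0.0489 m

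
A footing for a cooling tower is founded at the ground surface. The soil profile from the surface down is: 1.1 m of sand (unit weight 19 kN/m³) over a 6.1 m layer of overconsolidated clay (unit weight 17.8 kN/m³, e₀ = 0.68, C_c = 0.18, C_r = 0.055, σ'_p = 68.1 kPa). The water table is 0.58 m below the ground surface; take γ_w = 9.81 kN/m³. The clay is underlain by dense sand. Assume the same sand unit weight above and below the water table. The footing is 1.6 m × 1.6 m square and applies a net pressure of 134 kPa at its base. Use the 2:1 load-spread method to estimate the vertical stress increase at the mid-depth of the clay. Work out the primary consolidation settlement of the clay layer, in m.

S_c ≈ 0.0199 m

Mid-depth of clay below the ground surface: z = 1.1 + 6.1/2 = 4.15 m.
Total vertical stress at mid-clay: σ_v = 19×1.1 + 17.8×3.05 = 75.19 kPa.
Pore pressure: u = 9.81×(4.15 − 0.58) = 35.022 kPa.
Initial effective stress: σ'_0 = σ_v − u = 75.19 − 35.022 = 40.168 kPa.
Stress increase at mid-clay by the 2:1 spreading method:
Δσ = qBL/((B+z)(L+z)) = 134×1.6×1.6/((1.6+4.15)(1.6+4.15)) = 10.376 kPa
Final effective stress: σ'_f = 40.168 + 10.376 = 50.544 kPa.
σ'_f = 50.544 ≤ σ'_p = 68.1 kPa, so the clay remains overconsolidated and only the recompression index applies:
S_c = C_r·H/(1+e₀)·log₁₀(σ'_f/σ'_0) = 0.055×6.1/1.68×log₁₀(50.544/40.168)
    = 0.1997 × 0.099789 = 0.01993 m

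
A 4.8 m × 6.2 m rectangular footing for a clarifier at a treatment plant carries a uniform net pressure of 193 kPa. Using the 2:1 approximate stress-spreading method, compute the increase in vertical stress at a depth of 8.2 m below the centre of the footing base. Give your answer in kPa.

Δσ_z ≈ 30.7 kPa

By the 2:1 method the load spreads at 1 horizontal : 2 vertical, so at depth z the loaded area has grown by z in each plan dimension:
Δσ = qBL/((B+z)(L+z)) = 193×4.8×6.2/((4.8+8.2)(6.2+8.2)) = 30.682 kPa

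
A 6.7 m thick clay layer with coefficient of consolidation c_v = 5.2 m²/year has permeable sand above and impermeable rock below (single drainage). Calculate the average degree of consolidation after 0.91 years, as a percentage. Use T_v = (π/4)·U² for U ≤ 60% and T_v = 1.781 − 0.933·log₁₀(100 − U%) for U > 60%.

U ≈ 36.6 %

Drainage path length: H_d = H = 6.7 m (single drainage).
T_v = c_v·t/H_d² = 5.2×0.91/6.7² = 0.10541.
T_v = 0.10541 corresponds to the U ≤ 60% branch:
U = √(4T_v/π) = 0.3663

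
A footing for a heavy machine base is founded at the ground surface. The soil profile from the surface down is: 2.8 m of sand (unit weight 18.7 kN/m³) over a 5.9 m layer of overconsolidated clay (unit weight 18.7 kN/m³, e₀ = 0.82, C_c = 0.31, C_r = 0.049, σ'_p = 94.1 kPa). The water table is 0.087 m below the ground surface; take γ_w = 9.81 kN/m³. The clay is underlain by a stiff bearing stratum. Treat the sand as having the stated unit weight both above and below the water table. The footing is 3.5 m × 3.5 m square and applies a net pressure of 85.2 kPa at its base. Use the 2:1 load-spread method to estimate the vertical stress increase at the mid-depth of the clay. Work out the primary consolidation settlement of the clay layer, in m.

S_c ≈ 0.0145 m

Mid-depth of clay below the ground surface: z = 2.8 + 5.9/2 = 5.75 m.
Total vertical stress at mid-clay: σ_v = 18.7×2.8 + 18.7×2.95 = 107.52 kPa.
Pore pressure: u = 9.81×(5.75 − 0.087) = 55.554 kPa.
Initial effective stress: σ'_0 = σ_v − u = 107.52 − 55.554 = 51.966 kPa.
Stress increase at mid-clay by the 2:1 spreading method:
Δσ = qBL/((B+z)(L+z)) = 85.2×3.5×3.5/((3.5+5.75)(3.5+5.75)) = 12.198 kPa
Final effective stress: σ'_f = 51.966 + 12.198 = 64.164 kPa.
σ'_f = 64.164 ≤ σ'_p = 94.1 kPa, so the clay remains overconsolidated and only the recompression index applies:
S_c = C_r·H/(1+e₀)·log₁₀(σ'_f/σ'_0) = 0.049×5.9/1.82×log₁₀(64.164/51.966)
    = 0.15885 × 0.091572 = 0.01455 m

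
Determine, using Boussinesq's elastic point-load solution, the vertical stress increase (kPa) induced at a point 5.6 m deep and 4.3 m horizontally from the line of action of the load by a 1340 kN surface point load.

Δσ_z ≈ 6.4 kPa

Boussinesq vertical stress below a point load on an elastic half-space:
Δσ_z = 3P/(2πz²) · [1 + (r/z)²]^(−5/2)
r/z = 4.3/5.6 = 0.76786; [1+(r/z)²]^(−5/2) = 0.31389.
Δσ_z = 3×1340/(2π×5.6²) × 0.31389 = 20.402 × 0.31389 = 6.404 kPa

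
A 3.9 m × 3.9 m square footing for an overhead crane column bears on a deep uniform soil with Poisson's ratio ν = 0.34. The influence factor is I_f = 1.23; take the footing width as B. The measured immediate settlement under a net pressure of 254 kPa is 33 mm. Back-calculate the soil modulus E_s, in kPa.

S_e = q·B·(1−ν²)/E_s · I_f  ⇒  E_s = q·B·(1−ν²)·I_f / S_e.
E_s = 254 × 3.9 × 0.8844 × 1.23 / 0.033 = 32650 kPa

E_s ≈ 32700 kPa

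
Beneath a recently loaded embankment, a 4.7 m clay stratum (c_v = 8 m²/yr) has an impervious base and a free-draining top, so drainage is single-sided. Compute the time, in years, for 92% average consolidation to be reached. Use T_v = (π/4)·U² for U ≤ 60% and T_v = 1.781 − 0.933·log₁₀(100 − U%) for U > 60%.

t ≈ 2.59 years

Drainage path length: H_d = H = 4.7 m (single drainage).
U > 60%: T_v = 1.781 − 0.933·log₁₀(100 − 92) = 0.93842.
t = T_v·H_d²/c_v = 0.93842×4.7²/8 = 2.591 years.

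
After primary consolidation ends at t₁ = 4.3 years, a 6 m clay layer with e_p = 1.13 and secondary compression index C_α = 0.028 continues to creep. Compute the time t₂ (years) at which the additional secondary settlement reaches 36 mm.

S_s = C_α·H/(1+e_p)·log₁₀(t₂/t₁) ⇒ log₁₀(t₂/t₁) = S_s·(1+e_p)/(C_α·H).
log₁₀(t₂/t₁) = 0.036 × (1+1.13) / (0.028×6) = 0.4564
t₂ = t₁ × 10^0.4564 = 4.3 × 2.86 = 12.3 years

t₂ ≈ 12.3 years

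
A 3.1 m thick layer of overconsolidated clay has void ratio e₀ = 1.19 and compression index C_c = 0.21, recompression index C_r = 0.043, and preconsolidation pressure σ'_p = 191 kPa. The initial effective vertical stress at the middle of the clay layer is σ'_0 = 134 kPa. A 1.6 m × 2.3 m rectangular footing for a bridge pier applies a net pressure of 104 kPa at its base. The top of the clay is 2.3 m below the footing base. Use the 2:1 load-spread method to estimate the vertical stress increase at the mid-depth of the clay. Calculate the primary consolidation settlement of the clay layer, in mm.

Mid-depth of clay below the footing base: z = 2.3 + 3.1/2 = 3.85 m.
Stress increase at mid-clay by the 2:1 spreading method:
Δσ = qBL/((B+z)(L+z)) = 104×1.6×2.3/((1.6+3.85)(2.3+3.85)) = 11.419 kPa
Final effective stress: σ'_f = 134 + 11.419 = 145.42 kPa.
σ'_f = 145.42 ≤ σ'_p = 191 kPa, so the clay remains overconsolidated and only the recompression index applies:
S_c = C_r·H/(1+e₀)·log₁₀(σ'_f/σ'_0) = 0.043×3.1/2.19×log₁₀(145.42/134)
    = 0.060866 × 0.035519 = 0.002162 m

S_c ≈ 2.16 mm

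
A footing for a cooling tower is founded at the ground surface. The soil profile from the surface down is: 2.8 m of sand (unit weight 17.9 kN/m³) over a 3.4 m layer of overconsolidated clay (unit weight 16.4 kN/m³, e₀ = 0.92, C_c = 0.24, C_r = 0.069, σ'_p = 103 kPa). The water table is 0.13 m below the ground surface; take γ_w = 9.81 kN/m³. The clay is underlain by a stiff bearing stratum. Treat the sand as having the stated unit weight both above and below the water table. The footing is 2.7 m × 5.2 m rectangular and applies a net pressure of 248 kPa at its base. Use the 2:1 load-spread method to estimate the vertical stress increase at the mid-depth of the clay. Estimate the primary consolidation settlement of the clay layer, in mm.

Mid-depth of clay below the ground surface: z = 2.8 + 3.4/2 = 4.5 m.
Total vertical stress at mid-clay: σ_v = 17.9×2.8 + 16.4×1.7 = 78 kPa.
Pore pressure: u = 9.81×(4.5 − 0.13) = 42.87 kPa.
Initial effective stress: σ'_0 = σ_v − u = 78 − 42.87 = 35.13 kPa.
Stress increase at mid-clay by the 2:1 spreading method:
Δσ = qBL/((B+z)(L+z)) = 248×2.7×5.2/((2.7+4.5)(5.2+4.5)) = 49.856 kPa
Final effective stress: σ'_f = 35.13 + 49.856 = 84.986 kPa.
σ'_f = 84.986 ≤ σ'_p = 103 kPa, so the clay remains overconsolidated and only the recompression index applies:
S_c = C_r·H/(1+e₀)·log₁₀(σ'_f/σ'_0) = 0.069×3.4/1.92×log₁₀(84.986/35.13)
    = 0.12219 × 0.38367 = 0.04688 m

S_c ≈ 46.9 mm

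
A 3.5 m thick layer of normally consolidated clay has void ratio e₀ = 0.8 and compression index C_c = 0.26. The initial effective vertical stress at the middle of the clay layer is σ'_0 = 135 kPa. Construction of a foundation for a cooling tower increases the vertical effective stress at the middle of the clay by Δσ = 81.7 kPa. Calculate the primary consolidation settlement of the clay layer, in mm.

S_c ≈ 104 mm

Final effective stress: σ'_f = σ'_0 + Δσ = 135 + 81.7 = 216.7 kPa.
Normally consolidated clay, so the full stress increment lies on the virgin compression line:
S_c = C_c·H/(1+e₀)·log₁₀(σ'_f/σ'_0) = 0.26×3.5/(1+0.8)×log₁₀(216.7/135)
    = 0.50556 × 0.20553 = 0.1039 m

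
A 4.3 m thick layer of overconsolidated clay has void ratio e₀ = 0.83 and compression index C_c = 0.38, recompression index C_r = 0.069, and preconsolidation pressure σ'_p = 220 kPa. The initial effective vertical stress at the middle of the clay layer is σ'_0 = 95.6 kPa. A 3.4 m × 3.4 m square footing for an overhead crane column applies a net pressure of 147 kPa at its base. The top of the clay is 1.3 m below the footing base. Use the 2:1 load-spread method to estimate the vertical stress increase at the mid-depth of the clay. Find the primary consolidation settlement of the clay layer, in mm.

Mid-depth of clay below the footing base: z = 1.3 + 4.3/2 = 3.45 m.
Stress increase at mid-clay by the 2:1 spreading method:
Δσ = qBL/((B+z)(L+z)) = 147×3.4×3.4/((3.4+3.45)(3.4+3.45)) = 36.215 kPa
Final effective stress: σ'_f = 95.6 + 36.215 = 131.81 kPa.
σ'_f = 131.81 ≤ σ'_p = 220 kPa, so the clay remains overconsolidated and only the recompression index applies:
S_c = C_r·H/(1+e₀)·log₁₀(σ'_f/σ'_0) = 0.069×4.3/1.83×log₁₀(131.81/95.6)
    = 0.16213 × 0.13949 = 0.02262 m

S_c ≈ 22.6 mm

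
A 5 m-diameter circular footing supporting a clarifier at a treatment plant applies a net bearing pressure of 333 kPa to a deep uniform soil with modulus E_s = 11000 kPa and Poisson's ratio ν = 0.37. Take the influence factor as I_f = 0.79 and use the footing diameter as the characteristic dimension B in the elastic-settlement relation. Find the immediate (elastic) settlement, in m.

Immediate (elastic) settlement: S_e = q·B·(1−ν²)/E_s · I_f.
S_e = 333 × 5 × (1 − 0.37²) / 11000 × 0.79
    = 333 × 5 × 0.8631 / 11000 × 0.79
    = 0.1032 m

S_e ≈ 0.103 m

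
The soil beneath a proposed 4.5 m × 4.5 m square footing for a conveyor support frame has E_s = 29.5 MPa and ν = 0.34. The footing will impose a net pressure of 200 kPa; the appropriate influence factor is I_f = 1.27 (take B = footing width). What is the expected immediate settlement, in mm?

S_e ≈ 34.3 mm

Immediate (elastic) settlement: S_e = q·B·(1−ν²)/E_s · I_f.
E_s = 29.5 MPa = 29500 kPa.
S_e = 200 × 4.5 × (1 − 0.34²) / 29500 × 1.27
    = 200 × 4.5 × 0.8844 / 29500 × 1.27
    = 0.03427 m = 34.27 mm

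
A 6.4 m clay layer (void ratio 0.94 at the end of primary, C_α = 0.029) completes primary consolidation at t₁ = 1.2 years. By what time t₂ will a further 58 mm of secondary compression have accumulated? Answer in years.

S_s = C_α·H/(1+e_p)·log₁₀(t₂/t₁) ⇒ log₁₀(t₂/t₁) = S_s·(1+e_p)/(C_α·H).
log₁₀(t₂/t₁) = 0.058 × (1+0.94) / (0.029×6.4) = 0.6062
t₂ = t₁ × 10^0.6062 = 1.2 × 4.039 = 4.847 years

t₂ ≈ 4.85 years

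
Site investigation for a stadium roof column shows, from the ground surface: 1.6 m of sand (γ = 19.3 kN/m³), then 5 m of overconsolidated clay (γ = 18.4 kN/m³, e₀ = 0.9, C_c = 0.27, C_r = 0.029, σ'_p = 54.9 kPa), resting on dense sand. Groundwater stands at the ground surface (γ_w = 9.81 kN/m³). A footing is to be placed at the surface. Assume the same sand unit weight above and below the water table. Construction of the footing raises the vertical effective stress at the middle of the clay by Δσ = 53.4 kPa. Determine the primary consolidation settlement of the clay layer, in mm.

S_c ≈ 166 mm

Mid-depth of clay below the ground surface: z = 1.6 + 5/2 = 4.1 m.
Total vertical stress at mid-clay: σ_v = 19.3×1.6 + 18.4×2.5 = 76.88 kPa.
Pore pressure: u = 9.81×(4.1 − 0) = 40.221 kPa.
Initial effective stress: σ'_0 = σ_v − u = 76.88 − 40.221 = 36.659 kPa.
Final effective stress: σ'_f = 36.659 + 53.4 = 90.059 kPa.
σ'_f = 90.059 > σ'_p = 54.9 kPa, so the stress path crosses the preconsolidation pressure — recompression up to σ'_p, then virgin compression beyond:
S_c = H/(1+e₀)·[C_r·log₁₀(σ'_p/σ'_0) + C_c·log₁₀(σ'_f/σ'_p)]
    = 5/1.9 × [0.029×log₁₀(54.9/36.659) + 0.27×log₁₀(90.059/54.9)]
    = 2.6316 × [0.0050864 + 0.058038] = 0.1661 m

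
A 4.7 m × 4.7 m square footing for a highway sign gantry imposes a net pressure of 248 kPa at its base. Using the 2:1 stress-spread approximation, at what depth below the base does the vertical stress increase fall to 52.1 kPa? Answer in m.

2:1 spreading — at depth z the loaded area has grown by z in each plan dimension:
qB²/(B+z)² = Δσ_z ⇒ z = B(√(q/Δσ_z) − 1) = 4.7×(√(248/52.1) − 1) = 5.554 m

z ≈ 5.55 m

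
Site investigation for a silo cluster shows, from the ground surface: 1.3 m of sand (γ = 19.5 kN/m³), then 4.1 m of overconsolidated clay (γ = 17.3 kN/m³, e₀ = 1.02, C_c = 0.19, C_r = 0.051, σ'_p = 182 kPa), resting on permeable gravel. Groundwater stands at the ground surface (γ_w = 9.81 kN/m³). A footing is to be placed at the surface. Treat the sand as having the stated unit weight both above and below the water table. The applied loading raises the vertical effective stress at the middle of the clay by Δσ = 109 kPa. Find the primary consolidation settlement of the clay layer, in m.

Mid-depth of clay below the ground surface: z = 1.3 + 4.1/2 = 3.35 m.
Total vertical stress at mid-clay: σ_v = 19.5×1.3 + 17.3×2.05 = 60.815 kPa.
Pore pressure: u = 9.81×(3.35 − 0) = 32.864 kPa.
Initial effective stress: σ'_0 = σ_v − u = 60.815 − 32.864 = 27.951 kPa.
Final effective stress: σ'_f = 27.951 + 109 = 136.95 kPa.
σ'_f = 136.95 ≤ σ'_p = 182 kPa, so the clay remains overconsolidated and only the recompression index applies:
S_c = C_r·H/(1+e₀)·log₁₀(σ'_f/σ'_0) = 0.051×4.1/2.02×log₁₀(136.95/27.951)
    = 0.10351 × 0.69016 = 0.07144 m

S_c ≈ 0.0714 m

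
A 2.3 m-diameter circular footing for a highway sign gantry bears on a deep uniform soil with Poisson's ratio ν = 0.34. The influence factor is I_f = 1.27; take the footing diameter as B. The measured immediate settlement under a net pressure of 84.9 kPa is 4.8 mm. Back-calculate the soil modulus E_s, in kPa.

E_s ≈ 45700 kPa

S_e = q·B·(1−ν²)/E_s · I_f  ⇒  E_s = q·B·(1−ν²)·I_f / S_e.
E_s = 84.9 × 2.3 × 0.8844 × 1.27 / 0.0048 = 45690 kPa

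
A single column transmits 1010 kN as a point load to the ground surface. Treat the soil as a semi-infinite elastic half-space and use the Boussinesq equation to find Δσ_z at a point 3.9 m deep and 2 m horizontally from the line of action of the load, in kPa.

Boussinesq vertical stress below a point load on an elastic half-space:
Δσ_z = 3P/(2πz²) · [1 + (r/z)²]^(−5/2)
r/z = 2/3.9 = 0.51282; [1+(r/z)²]^(−5/2) = 0.55783.
Δσ_z = 3×1010/(2π×3.9²) × 0.55783 = 31.705 × 0.55783 = 17.69 kPa

Δσ_z ≈ 17.7 kPa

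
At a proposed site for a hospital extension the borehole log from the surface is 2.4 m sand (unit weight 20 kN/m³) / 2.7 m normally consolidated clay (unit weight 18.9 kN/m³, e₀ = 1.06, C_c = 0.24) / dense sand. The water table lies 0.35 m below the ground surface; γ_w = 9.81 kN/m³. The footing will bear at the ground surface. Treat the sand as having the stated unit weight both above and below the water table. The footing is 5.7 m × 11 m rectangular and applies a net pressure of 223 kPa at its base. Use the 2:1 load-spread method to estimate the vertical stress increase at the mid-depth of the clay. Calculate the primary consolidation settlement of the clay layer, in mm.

Mid-depth of clay below the ground surface: z = 2.4 + 2.7/2 = 3.75 m.
Total vertical stress at mid-clay: σ_v = 20×2.4 + 18.9×1.35 = 73.515 kPa.
Pore pressure: u = 9.81×(3.75 − 0.35) = 33.354 kPa.
Initial effective stress: σ'_0 = σ_v − u = 73.515 − 33.354 = 40.161 kPa.
Stress increase at mid-clay by the 2:1 spreading method:
Δσ = qBL/((B+z)(L+z)) = 223×5.7×11/((5.7+3.75)(11+3.75)) = 100.31 kPa
Final effective stress: σ'_f = σ'_0 + Δσ = 40.161 + 100.31 = 140.47 kPa.
Normally consolidated clay, so the full stress increment lies on the virgin compression line:
S_c = C_c·H/(1+e₀)·log₁₀(σ'_f/σ'_0) = 0.24×2.7/(1+1.06)×log₁₀(140.47/40.161)
    = 0.31456 × 0.54378 = 0.1711 m

S_c ≈ 171 mm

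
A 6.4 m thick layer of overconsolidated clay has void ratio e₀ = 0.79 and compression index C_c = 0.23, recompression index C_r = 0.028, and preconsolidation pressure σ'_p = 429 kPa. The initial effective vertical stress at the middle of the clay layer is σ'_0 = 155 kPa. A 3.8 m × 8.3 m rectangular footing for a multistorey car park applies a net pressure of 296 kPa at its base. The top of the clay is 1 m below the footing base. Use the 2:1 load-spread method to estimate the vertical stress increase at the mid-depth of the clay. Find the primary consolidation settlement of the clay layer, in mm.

Mid-depth of clay below the footing base: z = 1 + 6.4/2 = 4.2 m.
Stress increase at mid-clay by the 2:1 spreading method:
Δσ = qBL/((B+z)(L+z)) = 296×3.8×8.3/((3.8+4.2)(8.3+4.2)) = 93.358 kPa
Final effective stress: σ'_f = 155 + 93.358 = 248.36 kPa.
σ'_f = 248.36 ≤ σ'_p = 429 kPa, so the clay remains overconsolidated and only the recompression index applies:
S_c = C_r·H/(1+e₀)·log₁₀(σ'_f/σ'_0) = 0.028×6.4/1.79×log₁₀(248.36/155)
    = 0.10011 × 0.20475 = 0.0205 m

S_c ≈ 20.5 mm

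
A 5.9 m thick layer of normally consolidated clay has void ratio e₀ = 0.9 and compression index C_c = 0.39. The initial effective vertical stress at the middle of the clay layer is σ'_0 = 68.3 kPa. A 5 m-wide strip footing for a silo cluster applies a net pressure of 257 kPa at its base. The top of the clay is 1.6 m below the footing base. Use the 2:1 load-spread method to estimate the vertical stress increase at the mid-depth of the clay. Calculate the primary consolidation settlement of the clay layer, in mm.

Mid-depth of clay below the footing base: z = 1.6 + 5.9/2 = 4.55 m.
Stress increase at mid-clay by the 2:1 spreading method:
Δσ = qB/(B+z) = 257×5/(5+4.55) = 134.55 kPa
Final effective stress: σ'_f = σ'_0 + Δσ = 68.3 + 134.55 = 202.85 kPa.
Normally consolidated clay, so the full stress increment lies on the virgin compression line:
S_c = C_c·H/(1+e₀)·log₁₀(σ'_f/σ'_0) = 0.39×5.9/(1+0.9)×log₁₀(202.85/68.3)
    = 1.2111 × 0.47275 = 0.5725 m

S_c ≈ 573 mm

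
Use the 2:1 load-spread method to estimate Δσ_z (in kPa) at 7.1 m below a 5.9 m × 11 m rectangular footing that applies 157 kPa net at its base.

Δσ_z ≈ 43.3 kPa

By the 2:1 method the load spreads at 1 horizontal : 2 vertical, so at depth z the loaded area has grown by z in each plan dimension:
Δσ = qBL/((B+z)(L+z)) = 157×5.9×11/((5.9+7.1)(11+7.1)) = 43.303 kPa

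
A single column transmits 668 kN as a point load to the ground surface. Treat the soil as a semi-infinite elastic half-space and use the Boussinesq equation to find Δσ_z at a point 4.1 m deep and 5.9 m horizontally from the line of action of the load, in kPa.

Δσ_z ≈ 1.15 kPa

Boussinesq vertical stress below a point load on an elastic half-space:
Δσ_z = 3P/(2πz²) · [1 + (r/z)²]^(−5/2)
r/z = 5.9/4.1 = 1.439; [1+(r/z)²]^(−5/2) = 0.060517.
Δσ_z = 3×668/(2π×4.1²) × 0.060517 = 18.974 × 0.060517 = 1.148 kPa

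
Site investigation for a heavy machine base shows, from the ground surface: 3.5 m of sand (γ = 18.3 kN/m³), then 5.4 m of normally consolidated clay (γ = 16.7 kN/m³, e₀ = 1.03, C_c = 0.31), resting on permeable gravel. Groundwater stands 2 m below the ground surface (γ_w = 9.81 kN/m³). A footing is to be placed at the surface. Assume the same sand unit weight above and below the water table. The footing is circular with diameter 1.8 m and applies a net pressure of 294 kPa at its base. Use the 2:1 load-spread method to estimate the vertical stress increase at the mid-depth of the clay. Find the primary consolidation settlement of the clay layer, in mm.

S_c ≈ 70.9 mm

Mid-depth of clay below the ground surface: z = 3.5 + 5.4/2 = 6.2 m.
Total vertical stress at mid-clay: σ_v = 18.3×3.5 + 16.7×2.7 = 109.14 kPa.
Pore pressure: u = 9.81×(6.2 − 2) = 41.202 kPa.
Initial effective stress: σ'_0 = σ_v − u = 109.14 − 41.202 = 67.938 kPa.
Stress increase at mid-clay by the 2:1 spreading method:
Δσ ≈ qD²/(D+z)² = 294×1.8²/(1.8+6.2)² = 14.884 kPa
Final effective stress: σ'_f = σ'_0 + Δσ = 67.938 + 14.884 = 82.822 kPa.
Normally consolidated clay, so the full stress increment lies on the virgin compression line:
S_c = C_c·H/(1+e₀)·log₁₀(σ'_f/σ'_0) = 0.31×5.4/(1+1.03)×log₁₀(82.822/67.938)
    = 0.82463 × 0.086033 = 0.07095 m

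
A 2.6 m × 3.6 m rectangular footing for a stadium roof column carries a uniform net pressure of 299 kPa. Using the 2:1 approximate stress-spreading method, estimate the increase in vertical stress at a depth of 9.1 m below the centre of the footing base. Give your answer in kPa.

Δσ_z ≈ 18.8 kPa

By the 2:1 method the load spreads at 1 horizontal : 2 vertical, so at depth z the loaded area has grown by z in each plan dimension:
Δσ = qBL/((B+z)(L+z)) = 299×2.6×3.6/((2.6+9.1)(3.6+9.1)) = 18.835 kPa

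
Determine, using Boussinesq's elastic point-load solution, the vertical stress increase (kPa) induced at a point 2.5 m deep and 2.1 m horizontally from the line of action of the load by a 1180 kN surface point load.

Δσ_z ≈ 23.7 kPa

Boussinesq vertical stress below a point load on an elastic half-space:
Δσ_z = 3P/(2πz²) · [1 + (r/z)²]^(−5/2)
r/z = 2.1/2.5 = 0.84; [1+(r/z)²]^(−5/2) = 0.26321.
Δσ_z = 3×1180/(2π×2.5²) × 0.26321 = 90.145 × 0.26321 = 23.73 kPa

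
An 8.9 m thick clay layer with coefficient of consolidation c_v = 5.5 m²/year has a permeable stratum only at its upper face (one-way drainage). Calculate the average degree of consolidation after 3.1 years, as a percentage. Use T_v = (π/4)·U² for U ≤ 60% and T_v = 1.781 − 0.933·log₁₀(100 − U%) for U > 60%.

U ≈ 52.4 %

Drainage path length: H_d = H = 8.9 m (single drainage).
T_v = c_v·t/H_d² = 5.5×3.1/8.9² = 0.21525.
T_v = 0.21525 corresponds to the U ≤ 60% branch:
U = √(4T_v/π) = 0.5235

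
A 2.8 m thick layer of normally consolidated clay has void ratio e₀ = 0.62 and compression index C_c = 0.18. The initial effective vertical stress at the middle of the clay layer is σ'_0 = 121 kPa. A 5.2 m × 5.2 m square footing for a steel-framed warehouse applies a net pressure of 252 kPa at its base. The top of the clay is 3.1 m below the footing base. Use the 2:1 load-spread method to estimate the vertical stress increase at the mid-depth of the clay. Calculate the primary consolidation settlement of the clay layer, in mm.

Mid-depth of clay below the footing base: z = 3.1 + 2.8/2 = 4.5 m.
Stress increase at mid-clay by the 2:1 spreading method:
Δσ = qBL/((B+z)(L+z)) = 252×5.2×5.2/((5.2+4.5)(5.2+4.5)) = 72.421 kPa
Final effective stress: σ'_f = σ'_0 + Δσ = 121 + 72.421 = 193.42 kPa.
Normally consolidated clay, so the full stress increment lies on the virgin compression line:
S_c = C_c·H/(1+e₀)·log₁₀(σ'_f/σ'_0) = 0.18×2.8/(1+0.62)×log₁₀(193.42/121)
    = 0.31111 × 0.20372 = 0.06338 m

S_c ≈ 63.4 mm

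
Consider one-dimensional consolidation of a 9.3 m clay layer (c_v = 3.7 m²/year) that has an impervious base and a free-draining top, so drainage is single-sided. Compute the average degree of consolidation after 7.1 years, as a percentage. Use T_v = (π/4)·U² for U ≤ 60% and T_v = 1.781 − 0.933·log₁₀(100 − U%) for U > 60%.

U ≈ 61.7 %

Drainage path length: H_d = H = 9.3 m (single drainage).
T_v = c_v·t/H_d² = 3.7×7.1/9.3² = 0.30373.
T_v = 0.30373 corresponds to the U > 60% branch:
U = 1 − 10^((1.781 − T_v)/0.933)/100 = 0.6169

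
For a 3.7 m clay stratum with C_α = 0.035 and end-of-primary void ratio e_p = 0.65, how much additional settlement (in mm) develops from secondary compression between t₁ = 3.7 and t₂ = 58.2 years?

S_s ≈ 93.9 mm

Secondary compression: S_s = C_α·H/(1+e_p)·log₁₀(t₂/t₁)
S_s = 0.035×3.7/(1+0.65)×log₁₀(58.2/3.7)
    = 0.07848 × 1.197 = 0.09392 m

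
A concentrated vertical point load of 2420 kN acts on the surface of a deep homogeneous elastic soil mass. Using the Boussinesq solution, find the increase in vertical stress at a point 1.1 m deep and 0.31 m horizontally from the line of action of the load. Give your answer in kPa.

Δσ_z ≈ 789 kPa

Boussinesq vertical stress below a point load on an elastic half-space:
Δσ_z = 3P/(2πz²) · [1 + (r/z)²]^(−5/2)
r/z = 0.31/1.1 = 0.28182; [1+(r/z)²]^(−5/2) = 0.82608.
Δσ_z = 3×2420/(2π×1.1²) × 0.82608 = 954.93 × 0.82608 = 788.8 kPa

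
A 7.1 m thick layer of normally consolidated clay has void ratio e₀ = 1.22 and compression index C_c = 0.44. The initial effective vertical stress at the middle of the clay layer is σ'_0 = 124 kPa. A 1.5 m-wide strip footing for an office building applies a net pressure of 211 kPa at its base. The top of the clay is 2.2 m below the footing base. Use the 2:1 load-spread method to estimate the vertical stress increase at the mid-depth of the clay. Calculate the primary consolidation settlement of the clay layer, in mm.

S_c ≈ 184 mm

Mid-depth of clay below the footing base: z = 2.2 + 7.1/2 = 5.75 m.
Stress increase at mid-clay by the 2:1 spreading method:
Δσ = qB/(B+z) = 211×1.5/(1.5+5.75) = 43.655 kPa
Final effective stress: σ'_f = σ'_0 + Δσ = 124 + 43.655 = 167.66 kPa.
Normally consolidated clay, so the full stress increment lies on the virgin compression line:
S_c = C_c·H/(1+e₀)·log₁₀(σ'_f/σ'_0) = 0.44×7.1/(1+1.22)×log₁₀(167.66/124)
    = 1.4072 × 0.13101 = 0.1844 m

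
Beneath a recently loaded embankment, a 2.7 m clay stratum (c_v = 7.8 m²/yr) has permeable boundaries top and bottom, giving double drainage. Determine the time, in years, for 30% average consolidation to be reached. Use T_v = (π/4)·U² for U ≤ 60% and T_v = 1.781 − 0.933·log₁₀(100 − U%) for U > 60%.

t ≈ 0.0165 years

Drainage path length: H_d = H/2 = 1.35 m (double drainage).
U ≤ 60%: T_v = (π/4)·U² = (π/4)×0.3² = 0.070686.
t = T_v·H_d²/c_v = 0.070686×1.35²/7.8 = 0.01652 years.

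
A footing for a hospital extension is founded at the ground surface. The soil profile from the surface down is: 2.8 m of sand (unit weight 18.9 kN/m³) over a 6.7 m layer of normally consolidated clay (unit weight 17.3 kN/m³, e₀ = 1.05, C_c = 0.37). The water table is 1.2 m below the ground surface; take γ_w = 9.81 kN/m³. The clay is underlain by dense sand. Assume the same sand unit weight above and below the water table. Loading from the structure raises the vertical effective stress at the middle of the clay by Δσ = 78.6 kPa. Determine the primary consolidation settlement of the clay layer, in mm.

Mid-depth of clay below the ground surface: z = 2.8 + 6.7/2 = 6.15 m.
Total vertical stress at mid-clay: σ_v = 18.9×2.8 + 17.3×3.35 = 110.88 kPa.
Pore pressure: u = 9.81×(6.15 − 1.2) = 48.56 kPa.
Initial effective stress: σ'_0 = σ_v − u = 110.88 − 48.56 = 62.32 kPa.
Final effective stress: σ'_f = σ'_0 + Δσ = 62.32 + 78.6 = 140.92 kPa.
Normally consolidated clay, so the full stress increment lies on the virgin compression line:
S_c = C_c·H/(1+e₀)·log₁₀(σ'_f/σ'_0) = 0.37×6.7/(1+1.05)×log₁₀(140.92/62.32)
    = 1.2093 × 0.35435 = 0.4285 m

S_c ≈ 429 mm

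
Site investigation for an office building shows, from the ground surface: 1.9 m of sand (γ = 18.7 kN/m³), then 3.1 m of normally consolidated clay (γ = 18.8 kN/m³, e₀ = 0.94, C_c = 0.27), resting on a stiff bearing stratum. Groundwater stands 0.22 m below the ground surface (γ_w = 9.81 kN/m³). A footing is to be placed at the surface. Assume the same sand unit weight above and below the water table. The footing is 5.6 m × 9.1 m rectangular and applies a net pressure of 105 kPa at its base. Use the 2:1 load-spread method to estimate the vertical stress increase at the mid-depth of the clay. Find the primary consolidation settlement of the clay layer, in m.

S_c ≈ 0.166 m

Mid-depth of clay below the ground surface: z = 1.9 + 3.1/2 = 3.45 m.
Total vertical stress at mid-clay: σ_v = 18.7×1.9 + 18.8×1.55 = 64.67 kPa.
Pore pressure: u = 9.81×(3.45 − 0.22) = 31.686 kPa.
Initial effective stress: σ'_0 = σ_v − u = 64.67 − 31.686 = 32.984 kPa.
Stress increase at mid-clay by the 2:1 spreading method:
Δσ = qBL/((B+z)(L+z)) = 105×5.6×9.1/((5.6+3.45)(9.1+3.45)) = 47.111 kPa
Final effective stress: σ'_f = σ'_0 + Δσ = 32.984 + 47.111 = 80.095 kPa.
Normally consolidated clay, so the full stress increment lies on the virgin compression line:
S_c = C_c·H/(1+e₀)·log₁₀(σ'_f/σ'_0) = 0.27×3.1/(1+0.94)×log₁₀(80.095/32.984)
    = 0.43144 × 0.3853 = 0.1662 m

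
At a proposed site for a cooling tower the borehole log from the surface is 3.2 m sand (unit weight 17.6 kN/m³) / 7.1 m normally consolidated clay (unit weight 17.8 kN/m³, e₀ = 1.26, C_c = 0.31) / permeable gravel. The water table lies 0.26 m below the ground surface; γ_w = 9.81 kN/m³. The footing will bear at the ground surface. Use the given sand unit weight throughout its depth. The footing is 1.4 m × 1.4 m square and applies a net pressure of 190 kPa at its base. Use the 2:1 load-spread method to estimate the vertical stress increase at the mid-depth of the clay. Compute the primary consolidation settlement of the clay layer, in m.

Mid-depth of clay below the ground surface: z = 3.2 + 7.1/2 = 6.75 m.
Total vertical stress at mid-clay: σ_v = 17.6×3.2 + 17.8×3.55 = 119.51 kPa.
Pore pressure: u = 9.81×(6.75 − 0.26) = 63.667 kPa.
Initial effective stress: σ'_0 = σ_v − u = 119.51 − 63.667 = 55.843 kPa.
Stress increase at mid-clay by the 2:1 spreading method:
Δσ = qBL/((B+z)(L+z)) = 190×1.4×1.4/((1.4+6.75)(1.4+6.75)) = 5.6065 kPa
Final effective stress: σ'_f = σ'_0 + Δσ = 55.843 + 5.6065 = 61.45 kPa.
Normally consolidated clay, so the full stress increment lies on the virgin compression line:
S_c = C_c·H/(1+e₀)·log₁₀(σ'_f/σ'_0) = 0.31×7.1/(1+1.26)×log₁₀(61.45/55.843)
    = 0.97389 × 0.041553 = 0.04047 m

S_c ≈ 0.0405 m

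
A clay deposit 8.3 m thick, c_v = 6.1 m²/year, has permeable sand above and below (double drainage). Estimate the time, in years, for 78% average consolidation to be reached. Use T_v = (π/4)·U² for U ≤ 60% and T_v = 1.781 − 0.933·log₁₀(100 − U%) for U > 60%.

Drainage path length: H_d = H/2 = 4.15 m (double drainage).
U > 60%: T_v = 1.781 − 0.933·log₁₀(100 − 78) = 0.52852.
t = T_v·H_d²/c_v = 0.52852×4.15²/6.1 = 1.492 years.

t ≈ 1.49 years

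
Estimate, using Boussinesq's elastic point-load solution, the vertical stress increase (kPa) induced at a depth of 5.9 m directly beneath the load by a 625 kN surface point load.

Δσ_z ≈ 8.57 kPa

Boussinesq vertical stress below a point load on an elastic half-space:
Δσ_z = 3P/(2πz²) · [1 + (r/z)²]^(−5/2)
r/z = 0/5.9 = 0; [1+(r/z)²]^(−5/2) = 1.
Δσ_z = 3×625/(2π×5.9²) × 1 = 8.5727 × 1 = 8.573 kPa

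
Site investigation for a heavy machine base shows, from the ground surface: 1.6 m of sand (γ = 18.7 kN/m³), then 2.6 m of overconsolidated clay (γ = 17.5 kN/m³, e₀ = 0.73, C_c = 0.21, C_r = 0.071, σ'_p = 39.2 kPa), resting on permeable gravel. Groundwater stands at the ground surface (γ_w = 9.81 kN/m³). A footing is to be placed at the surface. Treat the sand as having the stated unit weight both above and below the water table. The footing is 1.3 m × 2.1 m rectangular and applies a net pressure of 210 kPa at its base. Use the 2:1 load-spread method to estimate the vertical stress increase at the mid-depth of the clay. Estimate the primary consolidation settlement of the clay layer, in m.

Mid-depth of clay below the ground surface: z = 1.6 + 2.6/2 = 2.9 m.
Total vertical stress at mid-clay: σ_v = 18.7×1.6 + 17.5×1.3 = 52.67 kPa.
Pore pressure: u = 9.81×(2.9 − 0) = 28.449 kPa.
Initial effective stress: σ'_0 = σ_v − u = 52.67 − 28.449 = 24.221 kPa.
Stress increase at mid-clay by the 2:1 spreading method:
Δσ = qBL/((B+z)(L+z)) = 210×1.3×2.1/((1.3+2.9)(2.1+2.9)) = 27.3 kPa
Final effective stress: σ'_f = 24.221 + 27.3 = 51.521 kPa.
σ'_f = 51.521 > σ'_p = 39.2 kPa, so the stress path crosses the preconsolidation pressure — recompression up to σ'_p, then virgin compression beyond:
S_c = H/(1+e₀)·[C_r·log₁₀(σ'_p/σ'_0) + C_c·log₁₀(σ'_f/σ'_p)]
    = 2.6/1.73 × [0.071×log₁₀(39.2/24.221) + 0.21×log₁₀(51.521/39.2)]
    = 1.5029 × [0.014846 + 0.024927] = 0.05977 m

S_c ≈ 0.0598 m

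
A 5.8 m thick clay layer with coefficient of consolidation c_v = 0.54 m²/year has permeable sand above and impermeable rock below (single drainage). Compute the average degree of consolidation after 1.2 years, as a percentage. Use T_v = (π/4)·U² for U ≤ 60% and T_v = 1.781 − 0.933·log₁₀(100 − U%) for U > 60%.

U ≈ 15.7 %

Drainage path length: H_d = H = 5.8 m (single drainage).
T_v = c_v·t/H_d² = 0.54×1.2/5.8² = 0.019263.
T_v = 0.019263 corresponds to the U ≤ 60% branch:
U = √(4T_v/π) = 0.1566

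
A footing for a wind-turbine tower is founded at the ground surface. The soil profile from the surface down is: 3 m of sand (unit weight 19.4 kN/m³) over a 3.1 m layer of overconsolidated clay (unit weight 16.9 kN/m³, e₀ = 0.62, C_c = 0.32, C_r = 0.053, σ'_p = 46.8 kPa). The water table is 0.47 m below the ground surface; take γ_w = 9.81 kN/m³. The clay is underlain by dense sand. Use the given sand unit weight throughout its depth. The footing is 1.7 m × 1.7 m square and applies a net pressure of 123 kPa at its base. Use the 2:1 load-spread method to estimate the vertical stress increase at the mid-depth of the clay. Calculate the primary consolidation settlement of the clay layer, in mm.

S_c ≈ 37.8 mm

Mid-depth of clay below the ground surface: z = 3 + 3.1/2 = 4.55 m.
Total vertical stress at mid-clay: σ_v = 19.4×3 + 16.9×1.55 = 84.395 kPa.
Pore pressure: u = 9.81×(4.55 − 0.47) = 40.025 kPa.
Initial effective stress: σ'_0 = σ_v − u = 84.395 − 40.025 = 44.37 kPa.
Stress increase at mid-clay by the 2:1 spreading method:
Δσ = qBL/((B+z)(L+z)) = 123×1.7×1.7/((1.7+4.55)(1.7+4.55)) = 9.1 kPa
Final effective stress: σ'_f = 44.37 + 9.1 = 53.47 kPa.
σ'_f = 53.47 > σ'_p = 46.8 kPa, so the stress path crosses the preconsolidation pressure — recompression up to σ'_p, then virgin compression beyond:
S_c = H/(1+e₀)·[C_r·log₁₀(σ'_p/σ'_0) + C_c·log₁₀(σ'_f/σ'_p)]
    = 3.1/1.62 × [0.053×log₁₀(46.8/44.37) + 0.32×log₁₀(53.47/46.8)]
    = 1.9136 × [0.0012273 + 0.018517] = 0.03778 m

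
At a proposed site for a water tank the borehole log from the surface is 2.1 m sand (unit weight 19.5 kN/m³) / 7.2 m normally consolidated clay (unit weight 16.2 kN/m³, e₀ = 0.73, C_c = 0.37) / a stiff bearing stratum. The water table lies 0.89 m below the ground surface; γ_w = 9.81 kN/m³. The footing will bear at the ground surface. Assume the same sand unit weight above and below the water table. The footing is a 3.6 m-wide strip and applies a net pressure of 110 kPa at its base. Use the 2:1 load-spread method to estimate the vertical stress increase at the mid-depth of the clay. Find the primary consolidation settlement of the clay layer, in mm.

Mid-depth of clay below the ground surface: z = 2.1 + 7.2/2 = 5.7 m.
Total vertical stress at mid-clay: σ_v = 19.5×2.1 + 16.2×3.6 = 99.27 kPa.
Pore pressure: u = 9.81×(5.7 − 0.89) = 47.186 kPa.
Initial effective stress: σ'_0 = σ_v − u = 99.27 − 47.186 = 52.084 kPa.
Stress increase at mid-clay by the 2:1 spreading method:
Δσ = qB/(B+z) = 110×3.6/(3.6+5.7) = 42.581 kPa
Final effective stress: σ'_f = σ'_0 + Δσ = 52.084 + 42.581 = 94.665 kPa.
Normally consolidated clay, so the full stress increment lies on the virgin compression line:
S_c = C_c·H/(1+e₀)·log₁₀(σ'_f/σ'_0) = 0.37×7.2/(1+0.73)×log₁₀(94.665/52.084)
    = 1.5399 × 0.25949 = 0.3996 m

S_c ≈ 400 mm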